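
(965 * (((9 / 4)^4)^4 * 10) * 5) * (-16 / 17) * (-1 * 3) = 134112336168151992375 / 2281701376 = 58777339391.92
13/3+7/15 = 4.80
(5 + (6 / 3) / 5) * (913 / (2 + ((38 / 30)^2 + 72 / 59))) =65448405 / 64049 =1021.85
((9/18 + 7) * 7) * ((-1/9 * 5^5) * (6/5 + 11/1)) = -1334375/6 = -222395.83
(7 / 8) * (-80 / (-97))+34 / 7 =5.58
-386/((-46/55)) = 10615/23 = 461.52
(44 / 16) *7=77 / 4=19.25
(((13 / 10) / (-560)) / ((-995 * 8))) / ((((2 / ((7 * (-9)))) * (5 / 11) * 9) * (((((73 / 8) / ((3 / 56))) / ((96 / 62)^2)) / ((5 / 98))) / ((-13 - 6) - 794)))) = 3138993 / 2394216660500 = 0.00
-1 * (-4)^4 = -256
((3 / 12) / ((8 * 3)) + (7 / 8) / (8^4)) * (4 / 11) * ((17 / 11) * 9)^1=4845 / 90112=0.05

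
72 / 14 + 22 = 190 / 7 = 27.14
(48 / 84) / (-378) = -2 / 1323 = -0.00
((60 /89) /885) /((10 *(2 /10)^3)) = 50 /5251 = 0.01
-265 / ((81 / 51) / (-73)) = 328865 / 27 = 12180.19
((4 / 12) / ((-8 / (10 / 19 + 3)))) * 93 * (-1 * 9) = 18693 / 152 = 122.98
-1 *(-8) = 8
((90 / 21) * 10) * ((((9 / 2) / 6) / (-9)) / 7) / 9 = -25 / 441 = -0.06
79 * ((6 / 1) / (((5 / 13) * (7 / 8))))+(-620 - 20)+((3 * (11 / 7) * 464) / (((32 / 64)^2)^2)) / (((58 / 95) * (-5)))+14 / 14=-374349 / 35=-10695.69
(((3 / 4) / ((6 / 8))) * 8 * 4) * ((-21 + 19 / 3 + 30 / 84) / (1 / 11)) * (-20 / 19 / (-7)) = -2115520 / 2793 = -757.44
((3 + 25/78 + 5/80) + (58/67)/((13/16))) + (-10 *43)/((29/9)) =-156403511/1212432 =-129.00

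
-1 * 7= -7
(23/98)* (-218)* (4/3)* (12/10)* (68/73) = -1363808/17885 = -76.25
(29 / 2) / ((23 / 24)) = 348 / 23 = 15.13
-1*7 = -7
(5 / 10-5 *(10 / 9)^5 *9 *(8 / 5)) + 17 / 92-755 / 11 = -189.88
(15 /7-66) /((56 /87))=-38889 /392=-99.21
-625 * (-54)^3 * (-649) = -63871335000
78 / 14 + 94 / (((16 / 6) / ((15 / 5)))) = 3117 / 28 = 111.32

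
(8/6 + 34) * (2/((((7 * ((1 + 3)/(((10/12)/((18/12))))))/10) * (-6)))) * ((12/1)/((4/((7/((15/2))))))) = -530/81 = -6.54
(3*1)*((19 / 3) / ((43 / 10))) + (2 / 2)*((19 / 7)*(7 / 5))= 1767 / 215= 8.22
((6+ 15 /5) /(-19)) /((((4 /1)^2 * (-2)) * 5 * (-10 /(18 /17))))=-0.00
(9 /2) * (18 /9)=9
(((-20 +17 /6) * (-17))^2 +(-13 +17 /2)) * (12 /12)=3065839 /36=85162.19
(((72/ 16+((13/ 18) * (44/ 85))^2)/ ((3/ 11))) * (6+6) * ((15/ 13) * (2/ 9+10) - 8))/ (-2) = -8841044476/ 22823775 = -387.36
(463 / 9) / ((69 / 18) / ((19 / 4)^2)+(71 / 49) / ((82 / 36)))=335790287 / 5261190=63.82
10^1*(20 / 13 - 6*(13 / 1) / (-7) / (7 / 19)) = 202460 / 637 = 317.83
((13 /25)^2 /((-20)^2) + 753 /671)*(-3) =-565090197 /167750000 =-3.37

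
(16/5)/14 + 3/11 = 193/385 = 0.50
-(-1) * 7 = 7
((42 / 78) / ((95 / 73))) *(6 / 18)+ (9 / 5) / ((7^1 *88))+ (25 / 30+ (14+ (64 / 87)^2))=17868053311 / 1151638488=15.52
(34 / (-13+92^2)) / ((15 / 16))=544 / 126765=0.00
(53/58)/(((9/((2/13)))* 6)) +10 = 203633/20358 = 10.00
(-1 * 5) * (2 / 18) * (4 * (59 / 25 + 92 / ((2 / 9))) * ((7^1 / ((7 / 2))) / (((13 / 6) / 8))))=-1332352 / 195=-6832.57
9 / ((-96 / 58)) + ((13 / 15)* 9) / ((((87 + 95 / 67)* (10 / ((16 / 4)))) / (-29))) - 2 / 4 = -4123591 / 592400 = -6.96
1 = 1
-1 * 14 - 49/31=-483/31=-15.58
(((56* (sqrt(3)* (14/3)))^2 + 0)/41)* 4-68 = 2450260/123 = 19920.81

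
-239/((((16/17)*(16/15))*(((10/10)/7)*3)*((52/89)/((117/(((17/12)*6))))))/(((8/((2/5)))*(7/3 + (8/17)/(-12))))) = -1306571175/2176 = -600446.31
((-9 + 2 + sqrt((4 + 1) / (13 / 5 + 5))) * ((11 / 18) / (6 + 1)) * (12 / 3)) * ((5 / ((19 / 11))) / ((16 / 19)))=-605 / 72 + 3025 * sqrt(38) / 19152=-7.43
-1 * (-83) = 83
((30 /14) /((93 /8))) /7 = 40 /1519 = 0.03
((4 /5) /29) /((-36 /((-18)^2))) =-36 /145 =-0.25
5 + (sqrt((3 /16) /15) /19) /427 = sqrt(5) /162260 + 5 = 5.00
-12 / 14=-6 / 7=-0.86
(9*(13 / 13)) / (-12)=-3 / 4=-0.75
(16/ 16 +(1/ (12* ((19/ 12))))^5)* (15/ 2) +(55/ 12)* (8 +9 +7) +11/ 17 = 4973244969/ 42093683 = 118.15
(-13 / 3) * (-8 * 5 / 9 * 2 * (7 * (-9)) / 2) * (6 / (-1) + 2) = 14560 / 3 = 4853.33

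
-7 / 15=-0.47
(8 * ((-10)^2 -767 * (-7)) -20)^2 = 1912487824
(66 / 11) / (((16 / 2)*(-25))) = -3 / 100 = -0.03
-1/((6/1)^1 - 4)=-1/2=-0.50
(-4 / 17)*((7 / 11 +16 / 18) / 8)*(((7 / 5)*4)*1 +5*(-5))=14647 / 16830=0.87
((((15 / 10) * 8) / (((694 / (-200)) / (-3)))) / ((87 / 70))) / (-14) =-0.60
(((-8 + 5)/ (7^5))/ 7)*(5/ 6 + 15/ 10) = -1/ 16807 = -0.00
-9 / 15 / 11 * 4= -0.22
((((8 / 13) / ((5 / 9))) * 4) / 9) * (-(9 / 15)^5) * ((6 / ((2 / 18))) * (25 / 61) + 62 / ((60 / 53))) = -182377008 / 61953125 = -2.94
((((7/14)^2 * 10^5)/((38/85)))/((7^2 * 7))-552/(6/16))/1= -8530524/6517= -1308.96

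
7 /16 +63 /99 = 189 /176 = 1.07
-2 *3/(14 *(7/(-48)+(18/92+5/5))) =-3312/8113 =-0.41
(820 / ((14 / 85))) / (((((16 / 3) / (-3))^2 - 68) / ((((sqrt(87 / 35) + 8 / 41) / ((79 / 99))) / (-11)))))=1239300 / 726089 + 2540565 * sqrt(3045) / 10165246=15.50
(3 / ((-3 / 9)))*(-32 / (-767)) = -288 / 767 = -0.38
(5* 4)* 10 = 200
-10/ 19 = -0.53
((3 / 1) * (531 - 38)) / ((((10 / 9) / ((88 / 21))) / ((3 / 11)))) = 53244 / 35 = 1521.26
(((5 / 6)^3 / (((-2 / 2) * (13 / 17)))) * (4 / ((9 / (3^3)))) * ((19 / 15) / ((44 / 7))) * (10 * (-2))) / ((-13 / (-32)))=4522000 / 50193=90.09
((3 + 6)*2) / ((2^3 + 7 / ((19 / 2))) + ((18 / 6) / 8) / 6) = 5472 / 2675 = 2.05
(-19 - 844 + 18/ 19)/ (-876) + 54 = 915155/ 16644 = 54.98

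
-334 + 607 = 273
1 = 1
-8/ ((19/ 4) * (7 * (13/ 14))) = -64/ 247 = -0.26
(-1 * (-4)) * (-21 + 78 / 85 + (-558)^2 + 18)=105863052 / 85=1245447.67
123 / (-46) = -123 / 46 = -2.67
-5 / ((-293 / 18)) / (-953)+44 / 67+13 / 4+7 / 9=3154791391 / 673500348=4.68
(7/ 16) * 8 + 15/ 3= 17/ 2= 8.50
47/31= 1.52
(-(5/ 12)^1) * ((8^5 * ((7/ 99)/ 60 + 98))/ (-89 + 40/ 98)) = 58417608704/ 3867831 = 15103.45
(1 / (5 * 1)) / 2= 1 / 10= 0.10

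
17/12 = 1.42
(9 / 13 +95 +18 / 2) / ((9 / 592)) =805712 / 117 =6886.43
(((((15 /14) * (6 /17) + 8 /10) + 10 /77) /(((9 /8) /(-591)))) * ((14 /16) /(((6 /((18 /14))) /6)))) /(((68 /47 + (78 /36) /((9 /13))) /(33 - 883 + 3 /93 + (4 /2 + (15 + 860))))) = -1537267955292 /336660775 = -4566.22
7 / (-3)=-7 / 3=-2.33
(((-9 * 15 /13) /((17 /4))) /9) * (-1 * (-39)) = -180 /17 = -10.59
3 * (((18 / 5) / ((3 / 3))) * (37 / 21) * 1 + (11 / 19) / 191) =2418069 / 127015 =19.04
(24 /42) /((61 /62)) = 248 /427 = 0.58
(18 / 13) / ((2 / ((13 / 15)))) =3 / 5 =0.60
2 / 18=1 / 9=0.11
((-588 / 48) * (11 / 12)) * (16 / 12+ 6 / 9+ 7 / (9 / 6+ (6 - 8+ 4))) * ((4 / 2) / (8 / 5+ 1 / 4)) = -5390 / 111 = -48.56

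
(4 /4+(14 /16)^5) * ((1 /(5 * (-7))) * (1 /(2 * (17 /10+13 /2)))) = -49575 /18808832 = -0.00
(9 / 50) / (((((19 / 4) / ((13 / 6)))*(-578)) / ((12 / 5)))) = -234 / 686375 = -0.00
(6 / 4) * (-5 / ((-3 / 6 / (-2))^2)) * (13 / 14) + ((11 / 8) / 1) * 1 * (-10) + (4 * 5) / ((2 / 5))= -2105 / 28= -75.18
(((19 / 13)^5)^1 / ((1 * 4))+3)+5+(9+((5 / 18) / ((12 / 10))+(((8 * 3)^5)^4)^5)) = 21049156278085749615767911051192120254959018771282020107806245230527512169748792403948590676575931248106638515558379804663470253630867540838566545 / 20049822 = 1049842551125179546021302000000000000000000000000000000000000000000000000000000000000000000000000000000000000000000000000000000000000000000.00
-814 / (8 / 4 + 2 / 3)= -1221 / 4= -305.25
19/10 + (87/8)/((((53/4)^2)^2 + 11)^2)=394592873400337/207680458434030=1.90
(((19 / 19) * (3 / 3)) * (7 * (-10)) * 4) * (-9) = 2520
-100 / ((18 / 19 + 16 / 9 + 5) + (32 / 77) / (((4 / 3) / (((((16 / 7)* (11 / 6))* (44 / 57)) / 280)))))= -29326500 / 2266571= -12.94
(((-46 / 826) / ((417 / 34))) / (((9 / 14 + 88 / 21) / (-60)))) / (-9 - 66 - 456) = -31280 / 294670131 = -0.00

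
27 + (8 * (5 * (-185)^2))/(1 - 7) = -684419/3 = -228139.67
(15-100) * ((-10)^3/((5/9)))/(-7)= -153000/7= -21857.14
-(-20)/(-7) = -20/7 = -2.86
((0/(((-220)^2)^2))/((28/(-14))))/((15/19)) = 0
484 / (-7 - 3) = -242 / 5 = -48.40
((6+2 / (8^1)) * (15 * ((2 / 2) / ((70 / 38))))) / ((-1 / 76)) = -27075 / 7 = -3867.86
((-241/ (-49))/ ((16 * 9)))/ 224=241/ 1580544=0.00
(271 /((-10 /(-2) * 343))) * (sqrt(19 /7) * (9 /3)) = 813 * sqrt(133) /12005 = 0.78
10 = 10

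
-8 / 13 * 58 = -464 / 13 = -35.69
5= 5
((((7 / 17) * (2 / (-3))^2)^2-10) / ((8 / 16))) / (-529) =466612 / 12383361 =0.04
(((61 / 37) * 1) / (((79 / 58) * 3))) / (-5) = -3538 / 43845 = -0.08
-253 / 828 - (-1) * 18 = 637 / 36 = 17.69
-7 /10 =-0.70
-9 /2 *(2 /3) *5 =-15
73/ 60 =1.22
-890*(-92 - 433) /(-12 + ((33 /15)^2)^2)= 292031250 /7141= 40895.01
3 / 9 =1 / 3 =0.33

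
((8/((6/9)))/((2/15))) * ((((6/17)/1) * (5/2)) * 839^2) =950293350/17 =55899608.82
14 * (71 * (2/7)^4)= 2272/343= 6.62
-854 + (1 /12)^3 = -1475711 /1728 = -854.00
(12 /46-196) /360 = -2251 /4140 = -0.54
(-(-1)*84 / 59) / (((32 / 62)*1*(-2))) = -651 / 472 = -1.38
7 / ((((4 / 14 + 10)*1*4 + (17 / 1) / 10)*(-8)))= -245 / 11996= -0.02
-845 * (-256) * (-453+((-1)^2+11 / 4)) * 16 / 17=-1554908160 / 17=-91465185.88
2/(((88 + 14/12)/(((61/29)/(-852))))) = -61/1101565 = -0.00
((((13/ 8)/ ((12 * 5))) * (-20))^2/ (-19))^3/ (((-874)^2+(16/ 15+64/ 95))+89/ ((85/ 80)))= -410278765/ 85117459837410607104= -0.00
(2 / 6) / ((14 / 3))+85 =85.07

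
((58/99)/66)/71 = 29/231957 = 0.00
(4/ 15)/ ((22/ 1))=2/ 165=0.01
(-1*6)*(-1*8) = 48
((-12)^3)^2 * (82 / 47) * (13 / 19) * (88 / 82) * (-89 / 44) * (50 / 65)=-5315051520 / 893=-5951905.40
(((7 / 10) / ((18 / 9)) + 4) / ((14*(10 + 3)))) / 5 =87 / 18200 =0.00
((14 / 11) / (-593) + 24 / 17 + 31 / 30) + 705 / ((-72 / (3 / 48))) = 389833699 / 212910720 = 1.83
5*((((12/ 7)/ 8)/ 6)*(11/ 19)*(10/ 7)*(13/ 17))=3575/ 31654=0.11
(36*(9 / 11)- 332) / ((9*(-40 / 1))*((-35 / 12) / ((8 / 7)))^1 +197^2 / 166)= -1104896 / 4209073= -0.26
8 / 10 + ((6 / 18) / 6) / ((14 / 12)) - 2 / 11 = 769 / 1155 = 0.67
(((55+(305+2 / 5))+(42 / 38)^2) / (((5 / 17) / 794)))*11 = 96915599506 / 9025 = 10738570.58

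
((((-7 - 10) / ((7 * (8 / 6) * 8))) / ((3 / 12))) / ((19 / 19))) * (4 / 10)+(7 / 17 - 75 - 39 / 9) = -566101 / 7140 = -79.29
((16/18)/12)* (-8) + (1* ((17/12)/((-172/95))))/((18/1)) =-0.64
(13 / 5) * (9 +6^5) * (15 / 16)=303615 / 16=18975.94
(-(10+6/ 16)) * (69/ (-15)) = 1909/ 40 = 47.72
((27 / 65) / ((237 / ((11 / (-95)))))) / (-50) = 99 / 24391250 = 0.00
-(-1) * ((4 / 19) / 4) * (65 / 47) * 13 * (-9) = -7605 / 893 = -8.52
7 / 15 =0.47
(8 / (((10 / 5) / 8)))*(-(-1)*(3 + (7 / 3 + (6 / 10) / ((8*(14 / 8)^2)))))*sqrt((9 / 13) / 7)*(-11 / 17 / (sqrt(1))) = -1386176*sqrt(91) / 379015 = -34.89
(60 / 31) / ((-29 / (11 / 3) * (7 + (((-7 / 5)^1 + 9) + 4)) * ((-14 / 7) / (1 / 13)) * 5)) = 110 / 1086891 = 0.00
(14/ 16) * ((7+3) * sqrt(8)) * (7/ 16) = 245 * sqrt(2)/ 32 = 10.83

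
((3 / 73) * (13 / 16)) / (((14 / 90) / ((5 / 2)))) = 8775 / 16352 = 0.54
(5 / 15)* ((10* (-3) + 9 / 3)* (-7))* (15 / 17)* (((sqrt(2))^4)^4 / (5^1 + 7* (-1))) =-120960 / 17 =-7115.29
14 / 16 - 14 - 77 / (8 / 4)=-413 / 8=-51.62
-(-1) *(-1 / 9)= -1 / 9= -0.11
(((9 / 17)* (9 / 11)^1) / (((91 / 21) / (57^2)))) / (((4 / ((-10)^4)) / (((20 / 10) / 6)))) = 657922500 / 2431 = 270638.63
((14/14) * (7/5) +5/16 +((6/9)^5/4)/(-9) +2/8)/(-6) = -342719/1049760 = -0.33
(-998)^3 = -994011992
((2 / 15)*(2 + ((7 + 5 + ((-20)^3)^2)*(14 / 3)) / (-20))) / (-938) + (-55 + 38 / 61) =13313974307 / 6437025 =2068.34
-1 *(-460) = 460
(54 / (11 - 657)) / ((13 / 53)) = -0.34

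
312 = 312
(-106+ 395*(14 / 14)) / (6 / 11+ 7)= 3179 / 83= 38.30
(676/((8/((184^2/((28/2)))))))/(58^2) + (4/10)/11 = 19679994/323785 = 60.78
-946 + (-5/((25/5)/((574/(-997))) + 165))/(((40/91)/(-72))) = -84409744/89725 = -940.76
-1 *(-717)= 717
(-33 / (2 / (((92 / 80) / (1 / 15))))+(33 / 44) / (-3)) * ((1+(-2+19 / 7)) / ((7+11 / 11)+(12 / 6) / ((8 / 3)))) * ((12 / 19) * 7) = -164088 / 665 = -246.75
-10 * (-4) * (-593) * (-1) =23720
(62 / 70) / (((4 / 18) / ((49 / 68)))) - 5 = -1447 / 680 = -2.13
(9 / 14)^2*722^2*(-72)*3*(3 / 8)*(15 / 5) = -2565108243 / 49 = -52349147.82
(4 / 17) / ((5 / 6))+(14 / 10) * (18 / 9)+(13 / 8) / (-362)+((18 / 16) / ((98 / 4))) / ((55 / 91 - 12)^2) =47931982299 / 15571343120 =3.08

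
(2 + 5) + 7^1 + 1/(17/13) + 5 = 336/17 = 19.76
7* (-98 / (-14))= 49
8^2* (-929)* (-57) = 3388992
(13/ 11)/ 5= 13/ 55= 0.24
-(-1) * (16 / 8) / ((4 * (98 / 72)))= 18 / 49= 0.37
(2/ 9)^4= 16/ 6561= 0.00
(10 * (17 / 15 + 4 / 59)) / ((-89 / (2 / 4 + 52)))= -37205 / 5251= -7.09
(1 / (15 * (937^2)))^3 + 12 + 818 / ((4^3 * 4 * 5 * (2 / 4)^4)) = 406109434726220468715683 / 18272640482619593643000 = 22.23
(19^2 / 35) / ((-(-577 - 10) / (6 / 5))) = 2166 / 102725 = 0.02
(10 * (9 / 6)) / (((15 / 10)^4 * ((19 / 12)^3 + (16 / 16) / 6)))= 5120 / 7147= 0.72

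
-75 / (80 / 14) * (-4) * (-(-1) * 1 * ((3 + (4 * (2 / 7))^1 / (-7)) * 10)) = 10425 / 7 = 1489.29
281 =281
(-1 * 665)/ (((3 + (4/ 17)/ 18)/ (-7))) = 712215/ 461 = 1544.93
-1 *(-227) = 227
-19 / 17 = -1.12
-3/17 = -0.18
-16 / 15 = -1.07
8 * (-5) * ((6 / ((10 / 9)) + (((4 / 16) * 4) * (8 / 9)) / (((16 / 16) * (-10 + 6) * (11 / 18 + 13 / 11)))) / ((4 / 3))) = -158.28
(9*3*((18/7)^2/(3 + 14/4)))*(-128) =-2239488/637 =-3515.68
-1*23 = -23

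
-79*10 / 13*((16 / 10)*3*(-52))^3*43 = 1015841488896 / 25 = 40633659555.84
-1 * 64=-64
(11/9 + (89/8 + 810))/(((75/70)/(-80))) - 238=-1664278/27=-61639.93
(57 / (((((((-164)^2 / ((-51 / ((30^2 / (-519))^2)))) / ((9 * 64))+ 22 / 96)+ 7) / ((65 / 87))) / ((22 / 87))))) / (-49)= -221182492960 / 4504604045739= -0.05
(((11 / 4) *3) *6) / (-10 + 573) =0.09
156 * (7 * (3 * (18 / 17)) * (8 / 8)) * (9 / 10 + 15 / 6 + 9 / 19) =13436.67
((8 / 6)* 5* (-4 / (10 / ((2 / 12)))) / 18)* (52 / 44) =-26 / 891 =-0.03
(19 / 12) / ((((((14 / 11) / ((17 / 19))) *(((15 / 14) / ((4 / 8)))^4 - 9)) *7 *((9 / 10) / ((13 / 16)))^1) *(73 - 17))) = 6545 / 30855168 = 0.00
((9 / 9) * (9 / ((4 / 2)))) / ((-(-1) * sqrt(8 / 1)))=9 * sqrt(2) / 8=1.59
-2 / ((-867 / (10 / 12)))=5 / 2601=0.00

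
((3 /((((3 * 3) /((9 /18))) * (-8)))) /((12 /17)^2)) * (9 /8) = -289 /6144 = -0.05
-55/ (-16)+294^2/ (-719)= -1343431/ 11504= -116.78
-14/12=-1.17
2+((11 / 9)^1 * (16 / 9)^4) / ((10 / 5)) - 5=183301 / 59049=3.10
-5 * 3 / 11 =-15 / 11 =-1.36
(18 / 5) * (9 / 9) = 18 / 5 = 3.60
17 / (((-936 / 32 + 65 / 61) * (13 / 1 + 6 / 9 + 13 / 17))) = -52887 / 1265368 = -0.04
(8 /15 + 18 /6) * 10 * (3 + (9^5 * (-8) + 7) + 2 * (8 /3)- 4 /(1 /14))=-150233588 /9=-16692620.89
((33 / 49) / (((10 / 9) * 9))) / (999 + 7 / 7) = 33 / 490000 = 0.00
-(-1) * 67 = 67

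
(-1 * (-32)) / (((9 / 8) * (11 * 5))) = 256 / 495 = 0.52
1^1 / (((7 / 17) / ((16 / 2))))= 136 / 7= 19.43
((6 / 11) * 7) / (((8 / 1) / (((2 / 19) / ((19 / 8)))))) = 84 / 3971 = 0.02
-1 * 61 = -61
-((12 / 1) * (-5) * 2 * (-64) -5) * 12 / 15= -6140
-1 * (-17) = 17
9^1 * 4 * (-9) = -324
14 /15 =0.93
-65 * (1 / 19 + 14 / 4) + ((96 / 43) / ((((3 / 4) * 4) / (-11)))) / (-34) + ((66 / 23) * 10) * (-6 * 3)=-477382891 / 638894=-747.20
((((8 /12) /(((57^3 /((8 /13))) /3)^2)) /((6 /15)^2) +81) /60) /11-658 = -838886881247527573 /1275141908717820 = -657.88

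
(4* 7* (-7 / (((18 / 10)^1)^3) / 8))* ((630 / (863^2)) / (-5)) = 42875 / 60326289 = 0.00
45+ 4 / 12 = 136 / 3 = 45.33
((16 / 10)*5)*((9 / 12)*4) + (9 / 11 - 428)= -4435 / 11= -403.18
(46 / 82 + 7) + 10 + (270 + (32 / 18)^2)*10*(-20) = -181374880 / 3321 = -54614.54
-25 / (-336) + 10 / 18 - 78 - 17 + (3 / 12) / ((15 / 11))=-474701 / 5040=-94.19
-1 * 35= -35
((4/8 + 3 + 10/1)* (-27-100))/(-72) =381/16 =23.81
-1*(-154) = 154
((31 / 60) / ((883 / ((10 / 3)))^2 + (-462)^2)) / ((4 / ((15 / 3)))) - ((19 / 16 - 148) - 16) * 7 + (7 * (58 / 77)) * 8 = 17698404821327 / 14974925328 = 1181.87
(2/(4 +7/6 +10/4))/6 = 1/23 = 0.04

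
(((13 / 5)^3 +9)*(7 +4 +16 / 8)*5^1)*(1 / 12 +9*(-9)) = -139778.69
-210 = -210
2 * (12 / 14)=12 / 7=1.71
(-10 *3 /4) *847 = -12705 /2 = -6352.50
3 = 3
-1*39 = -39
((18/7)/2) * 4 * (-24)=-864/7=-123.43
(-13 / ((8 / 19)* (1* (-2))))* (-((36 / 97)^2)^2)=-25929072 / 88529281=-0.29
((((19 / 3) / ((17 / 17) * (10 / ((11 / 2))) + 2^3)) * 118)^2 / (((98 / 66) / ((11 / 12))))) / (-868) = -4.12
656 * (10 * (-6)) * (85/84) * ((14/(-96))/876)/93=17425/244404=0.07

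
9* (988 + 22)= 9090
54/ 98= 27/ 49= 0.55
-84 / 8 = -21 / 2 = -10.50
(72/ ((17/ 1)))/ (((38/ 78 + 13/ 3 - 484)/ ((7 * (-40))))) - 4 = -7571/ 4964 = -1.53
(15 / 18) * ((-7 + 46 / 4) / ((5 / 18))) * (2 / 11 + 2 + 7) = 2727 / 22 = 123.95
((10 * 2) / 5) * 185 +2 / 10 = 3701 / 5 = 740.20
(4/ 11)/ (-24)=-1/ 66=-0.02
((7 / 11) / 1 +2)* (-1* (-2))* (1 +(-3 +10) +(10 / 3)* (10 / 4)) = 2842 / 33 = 86.12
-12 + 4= -8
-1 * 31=-31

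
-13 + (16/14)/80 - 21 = -2379/70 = -33.99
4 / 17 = 0.24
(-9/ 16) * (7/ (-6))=21/ 32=0.66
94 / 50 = 47 / 25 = 1.88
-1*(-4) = 4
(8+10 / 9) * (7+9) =1312 / 9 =145.78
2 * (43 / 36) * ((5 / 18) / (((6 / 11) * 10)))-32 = -31.88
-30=-30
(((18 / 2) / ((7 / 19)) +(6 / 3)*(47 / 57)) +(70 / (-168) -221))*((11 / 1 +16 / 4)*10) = -7794025 / 266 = -29300.85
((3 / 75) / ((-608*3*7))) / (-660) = 1 / 210672000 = 0.00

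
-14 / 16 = -7 / 8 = -0.88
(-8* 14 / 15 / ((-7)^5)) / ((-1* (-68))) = 4 / 612255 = 0.00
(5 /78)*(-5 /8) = -25 /624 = -0.04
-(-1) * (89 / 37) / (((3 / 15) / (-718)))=-8635.41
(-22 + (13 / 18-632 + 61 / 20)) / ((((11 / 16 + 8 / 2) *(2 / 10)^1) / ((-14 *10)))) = 97100.68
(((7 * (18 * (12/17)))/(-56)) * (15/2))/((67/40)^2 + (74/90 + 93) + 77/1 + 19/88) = -32076000/468126467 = -0.07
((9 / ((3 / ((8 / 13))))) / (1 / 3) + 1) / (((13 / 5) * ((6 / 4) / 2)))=1700 / 507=3.35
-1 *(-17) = 17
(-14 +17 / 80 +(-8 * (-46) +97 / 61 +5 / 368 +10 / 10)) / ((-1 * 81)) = -2503066 / 568215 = -4.41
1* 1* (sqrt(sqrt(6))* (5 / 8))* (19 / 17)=95* 6^(1 / 4) / 136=1.09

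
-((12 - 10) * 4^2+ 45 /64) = -2093 /64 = -32.70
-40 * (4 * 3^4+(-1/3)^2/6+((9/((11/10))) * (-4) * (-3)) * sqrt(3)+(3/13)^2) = -59149580/4563 - 43200 * sqrt(3)/11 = -19765.11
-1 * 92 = -92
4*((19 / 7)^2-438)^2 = 1781008804 / 2401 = 741777.93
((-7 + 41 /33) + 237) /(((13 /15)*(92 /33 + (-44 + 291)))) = 8805 /8243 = 1.07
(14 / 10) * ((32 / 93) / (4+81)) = 224 / 39525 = 0.01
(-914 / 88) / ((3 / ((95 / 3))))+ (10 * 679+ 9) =2648989 / 396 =6689.37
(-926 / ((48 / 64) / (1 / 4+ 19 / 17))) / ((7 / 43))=-1234358 / 119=-10372.76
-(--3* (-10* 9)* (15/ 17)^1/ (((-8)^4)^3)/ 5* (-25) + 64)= -37383395354509/ 584115552256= -64.00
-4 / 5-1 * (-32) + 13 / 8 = 1313 / 40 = 32.82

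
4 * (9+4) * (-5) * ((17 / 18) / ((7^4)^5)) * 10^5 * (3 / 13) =-17000000 / 239376798892836003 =-0.00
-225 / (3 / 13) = -975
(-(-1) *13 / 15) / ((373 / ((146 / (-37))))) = -1898 / 207015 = -0.01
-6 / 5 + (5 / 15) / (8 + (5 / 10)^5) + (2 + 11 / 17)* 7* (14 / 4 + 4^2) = 47206831 / 131070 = 360.17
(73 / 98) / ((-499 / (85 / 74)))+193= 698412159 / 3618748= 193.00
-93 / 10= -9.30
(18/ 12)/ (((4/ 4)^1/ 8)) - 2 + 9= 19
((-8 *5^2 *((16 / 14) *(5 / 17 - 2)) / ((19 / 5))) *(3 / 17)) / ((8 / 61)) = 5307000 / 38437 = 138.07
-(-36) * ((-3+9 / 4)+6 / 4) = 27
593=593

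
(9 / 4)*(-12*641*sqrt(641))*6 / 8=-328633.68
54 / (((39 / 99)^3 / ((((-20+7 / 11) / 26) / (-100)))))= 18788517 / 2856100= 6.58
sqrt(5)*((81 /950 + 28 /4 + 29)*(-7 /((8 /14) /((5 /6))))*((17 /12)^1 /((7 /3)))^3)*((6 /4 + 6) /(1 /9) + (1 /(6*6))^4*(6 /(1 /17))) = -353606836606049*sqrt(5) /63541739520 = -12443.61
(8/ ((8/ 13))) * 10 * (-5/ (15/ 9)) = -390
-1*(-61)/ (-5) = -61/ 5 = -12.20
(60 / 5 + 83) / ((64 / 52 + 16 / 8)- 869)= -247 / 2251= -0.11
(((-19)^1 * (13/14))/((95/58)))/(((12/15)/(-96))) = 9048/7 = 1292.57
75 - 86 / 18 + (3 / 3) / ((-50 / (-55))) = 6419 / 90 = 71.32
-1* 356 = -356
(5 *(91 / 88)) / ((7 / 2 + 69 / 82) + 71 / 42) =30135 / 35156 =0.86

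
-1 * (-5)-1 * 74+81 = 12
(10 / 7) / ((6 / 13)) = 65 / 21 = 3.10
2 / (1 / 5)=10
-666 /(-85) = 666 /85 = 7.84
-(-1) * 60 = 60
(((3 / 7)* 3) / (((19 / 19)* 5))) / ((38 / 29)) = 261 / 1330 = 0.20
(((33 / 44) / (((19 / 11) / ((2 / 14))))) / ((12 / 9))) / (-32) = -99 / 68096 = -0.00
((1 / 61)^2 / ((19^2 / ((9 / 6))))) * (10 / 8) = 15 / 10746248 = 0.00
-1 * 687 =-687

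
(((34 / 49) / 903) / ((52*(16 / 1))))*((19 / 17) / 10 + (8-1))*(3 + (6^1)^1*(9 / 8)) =1209 / 18878720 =0.00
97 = 97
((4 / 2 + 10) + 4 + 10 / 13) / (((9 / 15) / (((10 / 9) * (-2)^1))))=-21800 / 351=-62.11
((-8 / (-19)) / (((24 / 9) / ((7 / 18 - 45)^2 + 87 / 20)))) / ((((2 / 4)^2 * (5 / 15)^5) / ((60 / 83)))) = 348957936 / 1577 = 221279.60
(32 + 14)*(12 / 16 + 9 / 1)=897 / 2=448.50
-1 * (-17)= 17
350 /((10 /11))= 385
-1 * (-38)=38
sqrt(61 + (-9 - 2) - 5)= 3*sqrt(5)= 6.71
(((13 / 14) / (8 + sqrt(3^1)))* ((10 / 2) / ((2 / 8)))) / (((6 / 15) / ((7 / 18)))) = 1300 / 549 - 325* sqrt(3) / 1098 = 1.86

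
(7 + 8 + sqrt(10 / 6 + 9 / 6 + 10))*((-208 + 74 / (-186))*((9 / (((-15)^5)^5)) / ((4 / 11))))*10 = 213191*sqrt(474) / 6262289736922502517700195312500 + 213191 / 69580997076916694641113281250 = 0.00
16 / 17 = 0.94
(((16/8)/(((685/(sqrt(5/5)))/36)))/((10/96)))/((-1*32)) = -108/3425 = -0.03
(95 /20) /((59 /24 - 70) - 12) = -114 /1909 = -0.06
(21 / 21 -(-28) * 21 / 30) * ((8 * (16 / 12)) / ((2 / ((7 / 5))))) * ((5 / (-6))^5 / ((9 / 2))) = -90125 / 6561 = -13.74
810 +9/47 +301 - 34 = 50628/47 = 1077.19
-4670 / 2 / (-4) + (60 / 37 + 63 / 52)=564293 / 962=586.58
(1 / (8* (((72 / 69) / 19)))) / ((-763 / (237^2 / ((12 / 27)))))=-73637559 / 195328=-376.99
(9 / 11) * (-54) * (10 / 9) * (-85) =45900 / 11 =4172.73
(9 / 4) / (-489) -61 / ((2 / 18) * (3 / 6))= -715899 / 652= -1098.00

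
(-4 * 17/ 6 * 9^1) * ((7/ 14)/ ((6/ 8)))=-68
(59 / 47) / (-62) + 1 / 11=2265 / 32054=0.07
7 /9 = 0.78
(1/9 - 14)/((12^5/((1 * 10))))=-625/1119744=-0.00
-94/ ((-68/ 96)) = 2256/ 17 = 132.71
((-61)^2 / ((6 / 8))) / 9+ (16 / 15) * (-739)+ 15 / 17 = -541907 / 2295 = -236.13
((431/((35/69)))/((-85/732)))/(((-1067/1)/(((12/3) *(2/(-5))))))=-174151584/15871625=-10.97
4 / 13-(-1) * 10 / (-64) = 63 / 416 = 0.15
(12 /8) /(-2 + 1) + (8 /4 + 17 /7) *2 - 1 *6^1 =19 /14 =1.36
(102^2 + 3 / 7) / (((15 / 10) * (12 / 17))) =412709 / 42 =9826.40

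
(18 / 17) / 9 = 2 / 17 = 0.12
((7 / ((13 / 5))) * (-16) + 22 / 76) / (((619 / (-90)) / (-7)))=-6658155 / 152893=-43.55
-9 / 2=-4.50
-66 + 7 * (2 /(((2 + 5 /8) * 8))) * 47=-104 /3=-34.67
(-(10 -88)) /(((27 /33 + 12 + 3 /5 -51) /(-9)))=990 /53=18.68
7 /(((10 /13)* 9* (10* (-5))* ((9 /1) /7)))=-0.02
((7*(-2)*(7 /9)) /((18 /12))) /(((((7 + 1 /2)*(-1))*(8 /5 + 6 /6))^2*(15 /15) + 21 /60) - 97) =-490 /19143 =-0.03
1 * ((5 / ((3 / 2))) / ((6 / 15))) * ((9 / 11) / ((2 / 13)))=975 / 22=44.32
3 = 3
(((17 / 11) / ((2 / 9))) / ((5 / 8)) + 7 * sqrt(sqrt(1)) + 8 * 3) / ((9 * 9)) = 2317 / 4455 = 0.52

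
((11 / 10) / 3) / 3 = 0.12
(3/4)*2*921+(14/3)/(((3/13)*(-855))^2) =54535200757/39475350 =1381.50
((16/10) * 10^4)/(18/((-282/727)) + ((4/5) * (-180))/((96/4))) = -752000/2463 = -305.32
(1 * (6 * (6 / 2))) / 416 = 9 / 208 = 0.04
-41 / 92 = -0.45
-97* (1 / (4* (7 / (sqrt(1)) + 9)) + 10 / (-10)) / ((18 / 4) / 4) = 679 / 8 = 84.88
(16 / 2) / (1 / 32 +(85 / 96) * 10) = 768 / 853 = 0.90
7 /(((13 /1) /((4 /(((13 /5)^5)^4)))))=2670288085937500 /247064529073450392704413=0.00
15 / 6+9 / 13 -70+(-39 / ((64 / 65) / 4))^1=-46851 / 208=-225.25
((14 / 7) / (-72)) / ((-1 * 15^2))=1 / 8100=0.00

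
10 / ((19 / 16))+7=293 / 19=15.42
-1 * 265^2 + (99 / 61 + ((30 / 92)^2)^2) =-19179743847331 / 273124816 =-70223.37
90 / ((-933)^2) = 10 / 96721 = 0.00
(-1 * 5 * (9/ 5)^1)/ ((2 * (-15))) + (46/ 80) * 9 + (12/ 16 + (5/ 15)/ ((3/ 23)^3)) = 156.43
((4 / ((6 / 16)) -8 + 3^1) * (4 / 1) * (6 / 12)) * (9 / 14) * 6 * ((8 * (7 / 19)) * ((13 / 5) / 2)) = 15912 / 95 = 167.49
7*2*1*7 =98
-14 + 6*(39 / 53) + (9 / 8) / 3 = -3905 / 424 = -9.21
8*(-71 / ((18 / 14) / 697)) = -2771272 / 9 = -307919.11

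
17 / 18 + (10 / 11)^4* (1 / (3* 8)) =256397 / 263538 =0.97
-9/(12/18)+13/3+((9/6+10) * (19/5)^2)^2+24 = 206930677/7500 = 27590.76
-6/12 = -1/2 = -0.50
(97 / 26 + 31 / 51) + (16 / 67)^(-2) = 3712591 / 169728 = 21.87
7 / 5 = 1.40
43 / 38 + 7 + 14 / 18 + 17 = 8861 / 342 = 25.91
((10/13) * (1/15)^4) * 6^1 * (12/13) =0.00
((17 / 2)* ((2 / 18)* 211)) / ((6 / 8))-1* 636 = -9998 / 27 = -370.30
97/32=3.03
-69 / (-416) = 69 / 416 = 0.17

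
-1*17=-17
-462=-462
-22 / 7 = -3.14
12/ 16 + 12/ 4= 15/ 4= 3.75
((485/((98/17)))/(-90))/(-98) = 1649/172872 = 0.01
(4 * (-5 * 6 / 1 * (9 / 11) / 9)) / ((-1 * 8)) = 15 / 11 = 1.36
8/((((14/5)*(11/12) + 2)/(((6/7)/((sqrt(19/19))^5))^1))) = 1440/959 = 1.50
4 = 4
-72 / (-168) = 3 / 7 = 0.43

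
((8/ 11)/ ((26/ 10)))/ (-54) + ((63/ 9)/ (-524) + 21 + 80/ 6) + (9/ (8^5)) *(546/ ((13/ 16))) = 17868255491/ 517929984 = 34.50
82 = 82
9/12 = 3/4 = 0.75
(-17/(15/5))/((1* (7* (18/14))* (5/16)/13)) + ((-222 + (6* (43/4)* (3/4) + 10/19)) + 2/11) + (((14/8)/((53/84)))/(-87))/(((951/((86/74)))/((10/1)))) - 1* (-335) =552958933873949/4069161205560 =135.89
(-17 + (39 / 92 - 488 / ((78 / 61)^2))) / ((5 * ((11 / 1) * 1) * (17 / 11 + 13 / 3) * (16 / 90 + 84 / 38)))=-2512789653 / 6159309104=-0.41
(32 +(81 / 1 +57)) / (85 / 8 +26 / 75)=102000 / 6583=15.49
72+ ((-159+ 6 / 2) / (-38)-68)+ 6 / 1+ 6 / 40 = 14.26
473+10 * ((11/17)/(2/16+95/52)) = 1643763/3451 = 476.31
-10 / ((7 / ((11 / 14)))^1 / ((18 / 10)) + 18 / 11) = -495 / 326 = -1.52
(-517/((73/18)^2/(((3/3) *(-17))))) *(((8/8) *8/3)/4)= 1898424/5329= 356.24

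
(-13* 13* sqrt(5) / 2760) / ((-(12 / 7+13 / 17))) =20111* sqrt(5) / 814200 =0.06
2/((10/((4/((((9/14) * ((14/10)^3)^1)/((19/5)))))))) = 760/441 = 1.72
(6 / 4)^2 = 9 / 4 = 2.25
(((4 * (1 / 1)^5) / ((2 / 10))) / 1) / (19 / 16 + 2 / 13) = 14.91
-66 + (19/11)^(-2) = -23705/361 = -65.66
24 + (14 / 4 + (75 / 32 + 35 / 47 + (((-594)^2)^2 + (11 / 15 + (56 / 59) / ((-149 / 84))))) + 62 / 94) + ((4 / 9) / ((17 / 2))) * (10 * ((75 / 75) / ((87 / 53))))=124493242927.76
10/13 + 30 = 400/13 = 30.77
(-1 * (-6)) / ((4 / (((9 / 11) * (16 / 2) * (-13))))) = -1404 / 11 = -127.64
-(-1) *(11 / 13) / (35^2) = 11 / 15925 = 0.00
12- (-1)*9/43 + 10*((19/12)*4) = 9745/129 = 75.54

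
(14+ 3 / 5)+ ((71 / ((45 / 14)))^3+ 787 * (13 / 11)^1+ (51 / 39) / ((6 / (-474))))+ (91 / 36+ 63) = 609037027673 / 52123500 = 11684.50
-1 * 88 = -88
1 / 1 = 1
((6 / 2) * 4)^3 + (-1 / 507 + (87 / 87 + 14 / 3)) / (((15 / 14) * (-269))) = 3535007152 / 2045745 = 1727.98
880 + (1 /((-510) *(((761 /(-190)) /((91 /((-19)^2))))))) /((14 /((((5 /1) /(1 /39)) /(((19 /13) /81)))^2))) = 338877397055 /177469766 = 1909.49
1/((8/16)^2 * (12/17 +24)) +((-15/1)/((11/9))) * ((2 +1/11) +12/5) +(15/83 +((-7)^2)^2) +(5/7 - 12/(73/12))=180514733743/76979595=2344.97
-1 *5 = -5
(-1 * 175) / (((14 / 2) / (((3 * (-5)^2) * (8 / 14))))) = -7500 / 7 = -1071.43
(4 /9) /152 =1 /342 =0.00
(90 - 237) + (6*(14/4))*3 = -84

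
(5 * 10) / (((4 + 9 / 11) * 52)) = 275 / 1378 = 0.20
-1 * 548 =-548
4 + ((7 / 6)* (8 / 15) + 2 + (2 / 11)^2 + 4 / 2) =47128 / 5445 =8.66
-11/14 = -0.79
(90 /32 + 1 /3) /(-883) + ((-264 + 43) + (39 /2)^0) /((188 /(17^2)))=-673700777 /1992048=-338.20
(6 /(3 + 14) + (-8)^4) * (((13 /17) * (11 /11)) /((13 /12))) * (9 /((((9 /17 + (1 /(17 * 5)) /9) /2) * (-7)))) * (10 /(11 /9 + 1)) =-1522983060 /24157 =-63045.21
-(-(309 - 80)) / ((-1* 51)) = -229 / 51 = -4.49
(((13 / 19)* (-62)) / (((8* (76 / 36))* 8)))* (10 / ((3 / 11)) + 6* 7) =-71331 / 2888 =-24.70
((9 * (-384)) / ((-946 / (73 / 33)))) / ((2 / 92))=1934208 / 5203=371.75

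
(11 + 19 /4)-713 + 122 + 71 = -2017 /4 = -504.25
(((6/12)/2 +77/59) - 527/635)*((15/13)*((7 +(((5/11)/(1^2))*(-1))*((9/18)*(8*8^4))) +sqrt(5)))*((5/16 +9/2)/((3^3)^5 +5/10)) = -186776611119/89453614762720 +25103463*sqrt(5)/89453614762720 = -0.00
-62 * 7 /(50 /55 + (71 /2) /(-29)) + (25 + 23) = 286540 /201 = 1425.57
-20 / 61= -0.33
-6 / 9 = -2 / 3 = -0.67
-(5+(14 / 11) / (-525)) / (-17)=4123 / 14025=0.29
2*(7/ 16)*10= 35/ 4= 8.75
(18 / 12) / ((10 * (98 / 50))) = 15 / 196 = 0.08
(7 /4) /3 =7 /12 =0.58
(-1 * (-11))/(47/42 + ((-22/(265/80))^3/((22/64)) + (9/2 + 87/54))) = -206343522/15850962749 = -0.01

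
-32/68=-0.47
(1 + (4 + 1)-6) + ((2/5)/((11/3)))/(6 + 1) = 6/385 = 0.02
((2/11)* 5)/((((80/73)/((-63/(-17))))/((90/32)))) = 206955/23936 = 8.65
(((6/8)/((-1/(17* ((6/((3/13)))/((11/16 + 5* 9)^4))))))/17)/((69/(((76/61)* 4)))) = -0.00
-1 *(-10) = 10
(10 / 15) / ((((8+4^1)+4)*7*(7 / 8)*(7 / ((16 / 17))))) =16 / 17493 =0.00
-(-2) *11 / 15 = 22 / 15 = 1.47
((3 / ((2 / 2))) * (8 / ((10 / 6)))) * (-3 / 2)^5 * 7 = -15309 / 20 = -765.45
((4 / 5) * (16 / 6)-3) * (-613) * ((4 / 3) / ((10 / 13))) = 207194 / 225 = 920.86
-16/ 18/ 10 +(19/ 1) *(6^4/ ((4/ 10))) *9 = 554039.91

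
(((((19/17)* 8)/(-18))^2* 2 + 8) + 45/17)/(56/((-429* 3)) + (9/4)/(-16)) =-2386740928/39449367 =-60.50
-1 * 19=-19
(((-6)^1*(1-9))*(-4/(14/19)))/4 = -456/7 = -65.14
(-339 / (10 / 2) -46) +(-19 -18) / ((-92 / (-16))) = -13827 / 115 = -120.23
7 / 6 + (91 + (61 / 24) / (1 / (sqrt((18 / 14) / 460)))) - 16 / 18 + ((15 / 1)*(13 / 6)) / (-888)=61*sqrt(805) / 12880 + 486133 / 5328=91.38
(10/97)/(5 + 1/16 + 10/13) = 2080/117661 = 0.02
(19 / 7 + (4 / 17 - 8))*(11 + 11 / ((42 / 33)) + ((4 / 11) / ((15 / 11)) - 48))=208547 / 1470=141.87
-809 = -809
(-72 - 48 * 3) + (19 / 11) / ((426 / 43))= -1011359 / 4686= -215.83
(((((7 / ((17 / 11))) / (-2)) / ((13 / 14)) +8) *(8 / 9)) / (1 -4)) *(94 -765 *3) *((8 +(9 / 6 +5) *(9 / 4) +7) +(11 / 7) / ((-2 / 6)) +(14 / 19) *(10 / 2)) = 82300507325 / 793611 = 103703.84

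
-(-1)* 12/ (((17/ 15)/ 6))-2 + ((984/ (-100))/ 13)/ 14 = 2377559/ 38675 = 61.48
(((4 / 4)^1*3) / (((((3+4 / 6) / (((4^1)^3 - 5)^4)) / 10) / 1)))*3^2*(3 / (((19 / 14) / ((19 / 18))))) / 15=1526787486 / 11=138798862.36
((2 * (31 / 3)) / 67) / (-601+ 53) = -31 / 55074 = -0.00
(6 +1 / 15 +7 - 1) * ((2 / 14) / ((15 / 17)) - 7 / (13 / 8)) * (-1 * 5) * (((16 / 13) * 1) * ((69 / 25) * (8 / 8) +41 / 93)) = 121962949088 / 123771375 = 985.39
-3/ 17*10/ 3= -10/ 17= -0.59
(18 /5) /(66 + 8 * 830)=9 /16765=0.00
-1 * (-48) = 48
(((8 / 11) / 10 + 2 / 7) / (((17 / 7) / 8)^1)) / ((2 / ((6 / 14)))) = 1656 / 6545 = 0.25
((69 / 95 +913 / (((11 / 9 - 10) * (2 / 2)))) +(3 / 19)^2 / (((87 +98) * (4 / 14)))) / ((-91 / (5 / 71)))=1089875607 / 13635333166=0.08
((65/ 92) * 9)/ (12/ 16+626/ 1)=585/ 57661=0.01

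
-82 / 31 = -2.65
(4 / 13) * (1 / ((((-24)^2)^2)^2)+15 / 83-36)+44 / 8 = -163943421050797 / 29692815998976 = -5.52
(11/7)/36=11/252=0.04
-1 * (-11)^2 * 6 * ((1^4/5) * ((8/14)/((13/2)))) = -5808/455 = -12.76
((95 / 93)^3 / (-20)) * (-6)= 171475 / 536238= 0.32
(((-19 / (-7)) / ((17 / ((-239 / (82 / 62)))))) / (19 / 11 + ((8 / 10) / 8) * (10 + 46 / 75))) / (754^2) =-580680375 / 31906901354692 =-0.00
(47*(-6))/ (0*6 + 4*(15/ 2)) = -47/ 5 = -9.40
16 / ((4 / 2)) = 8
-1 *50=-50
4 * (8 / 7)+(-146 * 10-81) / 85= -8067 / 595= -13.56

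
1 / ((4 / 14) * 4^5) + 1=2055 / 2048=1.00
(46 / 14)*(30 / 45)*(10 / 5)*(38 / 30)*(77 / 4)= 4807 / 45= 106.82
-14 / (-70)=1 / 5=0.20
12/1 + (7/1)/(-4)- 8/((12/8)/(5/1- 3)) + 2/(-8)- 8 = -26/3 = -8.67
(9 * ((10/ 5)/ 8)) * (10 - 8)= 9/ 2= 4.50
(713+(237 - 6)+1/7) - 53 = 6238/7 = 891.14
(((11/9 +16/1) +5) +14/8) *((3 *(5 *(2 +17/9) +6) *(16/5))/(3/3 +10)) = 790508/1485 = 532.33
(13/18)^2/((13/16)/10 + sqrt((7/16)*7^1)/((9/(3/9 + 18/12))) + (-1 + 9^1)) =6760/109353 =0.06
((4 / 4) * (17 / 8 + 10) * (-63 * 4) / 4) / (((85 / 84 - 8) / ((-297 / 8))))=-38114307 / 9392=-4058.17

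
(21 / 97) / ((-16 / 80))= -105 / 97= -1.08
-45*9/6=-135/2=-67.50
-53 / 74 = -0.72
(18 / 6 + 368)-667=-296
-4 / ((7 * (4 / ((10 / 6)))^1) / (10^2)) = -500 / 21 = -23.81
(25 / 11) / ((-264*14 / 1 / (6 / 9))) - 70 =-4268905 / 60984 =-70.00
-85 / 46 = -1.85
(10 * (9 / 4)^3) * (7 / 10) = 5103 / 64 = 79.73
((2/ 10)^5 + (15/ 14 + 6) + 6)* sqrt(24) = 571889* sqrt(6)/ 21875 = 64.04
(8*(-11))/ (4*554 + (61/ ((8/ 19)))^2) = -0.00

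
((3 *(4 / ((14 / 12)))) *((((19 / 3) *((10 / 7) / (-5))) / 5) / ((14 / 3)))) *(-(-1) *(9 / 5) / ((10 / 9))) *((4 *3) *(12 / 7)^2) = -95738112 / 2100875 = -45.57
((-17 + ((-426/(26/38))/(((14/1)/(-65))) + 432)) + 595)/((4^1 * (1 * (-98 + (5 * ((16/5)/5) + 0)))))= -136525/13272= -10.29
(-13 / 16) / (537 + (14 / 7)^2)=-13 / 8656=-0.00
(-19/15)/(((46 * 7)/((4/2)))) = -19/2415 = -0.01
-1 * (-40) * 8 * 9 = 2880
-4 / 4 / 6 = -1 / 6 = -0.17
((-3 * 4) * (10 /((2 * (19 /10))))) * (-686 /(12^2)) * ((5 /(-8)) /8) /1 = -42875 /3648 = -11.75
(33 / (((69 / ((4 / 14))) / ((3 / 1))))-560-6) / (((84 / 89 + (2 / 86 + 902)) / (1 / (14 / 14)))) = -69697324 / 111272091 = -0.63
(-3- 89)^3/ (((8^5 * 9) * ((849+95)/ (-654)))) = 1326203/ 724992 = 1.83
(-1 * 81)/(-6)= 27/2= 13.50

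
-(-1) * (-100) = -100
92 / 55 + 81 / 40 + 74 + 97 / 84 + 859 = 8665757 / 9240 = 937.85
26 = 26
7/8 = 0.88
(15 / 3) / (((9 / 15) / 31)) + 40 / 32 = 3115 / 12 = 259.58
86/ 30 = 2.87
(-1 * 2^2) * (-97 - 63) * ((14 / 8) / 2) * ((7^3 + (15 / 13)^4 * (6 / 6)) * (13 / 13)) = 5514346880 / 28561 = 193072.61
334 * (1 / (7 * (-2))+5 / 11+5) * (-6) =-830658 / 77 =-10787.77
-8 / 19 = -0.42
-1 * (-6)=6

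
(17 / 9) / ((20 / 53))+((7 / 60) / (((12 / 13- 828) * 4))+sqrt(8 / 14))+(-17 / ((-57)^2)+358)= 2 * sqrt(7) / 7+9661545967 / 26615808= 363.76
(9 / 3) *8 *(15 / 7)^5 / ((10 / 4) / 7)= 7290000 / 2401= 3036.23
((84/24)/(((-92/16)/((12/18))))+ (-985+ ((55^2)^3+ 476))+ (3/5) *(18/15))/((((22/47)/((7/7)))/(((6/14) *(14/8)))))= 1122103948715087/25300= 44351934731.82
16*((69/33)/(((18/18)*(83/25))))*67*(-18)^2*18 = 3594844800/913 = 3937398.47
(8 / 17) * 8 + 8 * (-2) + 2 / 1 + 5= -89 / 17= -5.24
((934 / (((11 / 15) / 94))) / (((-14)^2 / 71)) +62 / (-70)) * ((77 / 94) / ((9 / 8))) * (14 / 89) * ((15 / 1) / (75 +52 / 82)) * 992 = 38028657740288 / 38914449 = 977237.47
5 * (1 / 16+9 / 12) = 65 / 16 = 4.06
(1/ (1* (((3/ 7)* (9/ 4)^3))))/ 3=448/ 6561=0.07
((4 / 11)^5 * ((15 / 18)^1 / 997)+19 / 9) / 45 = 3050796773 / 65029978035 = 0.05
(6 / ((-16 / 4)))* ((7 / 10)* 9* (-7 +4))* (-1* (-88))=12474 / 5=2494.80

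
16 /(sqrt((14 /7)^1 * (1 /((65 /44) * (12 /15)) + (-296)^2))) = 8 * sqrt(29614494) /1139019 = 0.04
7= 7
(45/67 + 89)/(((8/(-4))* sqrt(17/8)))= -6008* sqrt(34)/1139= -30.76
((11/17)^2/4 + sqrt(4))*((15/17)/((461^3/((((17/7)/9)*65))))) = 263575/792790888652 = 0.00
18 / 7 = 2.57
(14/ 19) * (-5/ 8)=-35/ 76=-0.46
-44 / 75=-0.59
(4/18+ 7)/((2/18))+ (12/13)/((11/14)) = 9463/143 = 66.17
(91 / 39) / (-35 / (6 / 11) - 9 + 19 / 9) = -42 / 1279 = -0.03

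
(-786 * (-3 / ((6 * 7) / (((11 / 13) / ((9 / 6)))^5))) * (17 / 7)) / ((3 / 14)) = 22954276928 / 631569393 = 36.34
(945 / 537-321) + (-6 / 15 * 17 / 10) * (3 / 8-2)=-11389241 / 35800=-318.14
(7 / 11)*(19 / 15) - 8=-7.19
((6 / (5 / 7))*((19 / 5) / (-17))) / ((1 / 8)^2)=-120.17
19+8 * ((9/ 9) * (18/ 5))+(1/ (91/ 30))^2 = 1983659/ 41405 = 47.91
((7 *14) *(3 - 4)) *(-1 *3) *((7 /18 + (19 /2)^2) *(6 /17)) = 159887 /17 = 9405.12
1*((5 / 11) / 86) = 5 / 946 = 0.01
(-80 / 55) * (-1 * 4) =5.82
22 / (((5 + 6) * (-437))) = -2 / 437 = -0.00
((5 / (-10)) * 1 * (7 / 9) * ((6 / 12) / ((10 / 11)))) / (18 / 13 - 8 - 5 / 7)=7007 / 240120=0.03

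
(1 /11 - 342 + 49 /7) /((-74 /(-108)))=-198936 /407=-488.79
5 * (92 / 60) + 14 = 65 / 3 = 21.67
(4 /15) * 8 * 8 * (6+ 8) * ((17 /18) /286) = 15232 /19305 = 0.79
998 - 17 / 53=52877 / 53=997.68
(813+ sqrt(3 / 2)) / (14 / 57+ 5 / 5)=57 *sqrt(6) / 142+ 46341 / 71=653.67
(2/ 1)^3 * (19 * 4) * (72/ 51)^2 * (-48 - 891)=-328845312/ 289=-1137873.05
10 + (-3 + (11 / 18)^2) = 2389 / 324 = 7.37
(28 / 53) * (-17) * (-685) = 6152.08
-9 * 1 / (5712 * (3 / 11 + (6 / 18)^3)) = -0.01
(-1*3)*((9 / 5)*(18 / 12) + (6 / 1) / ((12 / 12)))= -261 / 10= -26.10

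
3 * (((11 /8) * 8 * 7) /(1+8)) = 77 /3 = 25.67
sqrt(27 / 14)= 3 * sqrt(42) / 14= 1.39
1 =1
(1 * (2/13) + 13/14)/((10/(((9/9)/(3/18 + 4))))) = 591/22750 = 0.03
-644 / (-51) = 644 / 51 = 12.63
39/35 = 1.11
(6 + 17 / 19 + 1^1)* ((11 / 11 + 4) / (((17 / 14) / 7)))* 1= 227.55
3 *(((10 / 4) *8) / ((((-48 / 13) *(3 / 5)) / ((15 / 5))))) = -325 / 4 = -81.25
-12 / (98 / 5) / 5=-6 / 49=-0.12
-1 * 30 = -30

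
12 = 12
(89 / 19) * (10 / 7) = 890 / 133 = 6.69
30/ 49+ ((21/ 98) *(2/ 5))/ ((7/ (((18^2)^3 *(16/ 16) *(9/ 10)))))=459165774/ 1225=374829.20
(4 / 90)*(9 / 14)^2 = 9 / 490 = 0.02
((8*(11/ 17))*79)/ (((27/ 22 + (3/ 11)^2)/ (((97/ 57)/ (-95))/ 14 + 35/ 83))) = 2225204356408/ 16847445825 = 132.08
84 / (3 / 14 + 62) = 1176 / 871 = 1.35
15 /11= 1.36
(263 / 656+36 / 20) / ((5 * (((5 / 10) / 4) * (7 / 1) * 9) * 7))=7219 / 904050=0.01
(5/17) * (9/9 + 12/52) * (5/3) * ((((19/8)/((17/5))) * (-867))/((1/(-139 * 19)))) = 12544750/13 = 964980.77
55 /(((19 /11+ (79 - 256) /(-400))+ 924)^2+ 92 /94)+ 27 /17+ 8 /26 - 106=-17957448814236208361 /172495268058562683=-104.10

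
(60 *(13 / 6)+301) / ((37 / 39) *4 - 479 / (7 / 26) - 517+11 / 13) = -117663 / 625580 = -0.19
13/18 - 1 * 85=-1517/18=-84.28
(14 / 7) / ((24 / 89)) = 89 / 12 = 7.42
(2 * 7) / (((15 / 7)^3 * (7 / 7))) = 4802 / 3375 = 1.42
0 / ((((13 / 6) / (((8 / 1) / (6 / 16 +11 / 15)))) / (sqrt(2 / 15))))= 0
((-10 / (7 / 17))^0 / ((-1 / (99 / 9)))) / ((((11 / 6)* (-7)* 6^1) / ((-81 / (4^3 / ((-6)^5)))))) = 19683 / 14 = 1405.93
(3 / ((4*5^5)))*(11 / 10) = 33 / 125000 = 0.00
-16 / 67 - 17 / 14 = -1.45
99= 99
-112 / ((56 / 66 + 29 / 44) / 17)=-251328 / 199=-1262.95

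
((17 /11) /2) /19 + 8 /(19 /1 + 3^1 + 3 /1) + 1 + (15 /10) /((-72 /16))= 32207 /31350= 1.03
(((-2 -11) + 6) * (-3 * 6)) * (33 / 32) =2079 / 16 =129.94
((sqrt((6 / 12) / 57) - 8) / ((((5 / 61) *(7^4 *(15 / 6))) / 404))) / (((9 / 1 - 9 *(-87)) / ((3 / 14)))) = -24644 / 13865775 + 6161 *sqrt(114) / 3161396700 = -0.00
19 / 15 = 1.27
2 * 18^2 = 648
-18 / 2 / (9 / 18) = -18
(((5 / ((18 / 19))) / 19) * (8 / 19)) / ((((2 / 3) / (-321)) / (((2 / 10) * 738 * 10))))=-83122.11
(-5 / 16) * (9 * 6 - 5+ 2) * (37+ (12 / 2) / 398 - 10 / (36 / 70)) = -2674865 / 9552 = -280.03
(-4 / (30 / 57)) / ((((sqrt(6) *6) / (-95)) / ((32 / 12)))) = 1444 *sqrt(6) / 27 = 131.00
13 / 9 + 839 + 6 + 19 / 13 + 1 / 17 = 1686602 / 1989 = 847.96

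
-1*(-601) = 601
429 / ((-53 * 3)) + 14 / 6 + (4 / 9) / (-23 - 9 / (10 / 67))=-147062 / 397341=-0.37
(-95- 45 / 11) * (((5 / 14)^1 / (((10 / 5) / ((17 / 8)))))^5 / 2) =-2418193953125 / 6203442724864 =-0.39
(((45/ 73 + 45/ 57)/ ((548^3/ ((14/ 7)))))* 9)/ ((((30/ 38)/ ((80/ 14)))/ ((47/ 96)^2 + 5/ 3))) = 5709925/ 2690992912384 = 0.00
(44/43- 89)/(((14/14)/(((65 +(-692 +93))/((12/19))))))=6397053/86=74384.34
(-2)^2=4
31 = 31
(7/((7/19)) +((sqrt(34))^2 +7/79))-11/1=3325/79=42.09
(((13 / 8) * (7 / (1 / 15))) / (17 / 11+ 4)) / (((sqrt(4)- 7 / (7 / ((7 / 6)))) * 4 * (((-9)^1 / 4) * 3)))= -1001 / 732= -1.37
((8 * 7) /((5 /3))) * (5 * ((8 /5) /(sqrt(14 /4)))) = 192 * sqrt(14) /5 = 143.68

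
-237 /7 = -33.86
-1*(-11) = 11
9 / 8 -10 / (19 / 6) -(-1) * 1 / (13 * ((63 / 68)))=-242735 / 124488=-1.95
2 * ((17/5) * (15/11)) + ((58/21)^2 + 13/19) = 1620797/92169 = 17.59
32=32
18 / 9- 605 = -603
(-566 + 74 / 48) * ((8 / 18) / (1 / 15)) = -67735 / 18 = -3763.06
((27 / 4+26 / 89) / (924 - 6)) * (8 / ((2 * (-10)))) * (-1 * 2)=2507 / 408510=0.01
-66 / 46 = -33 / 23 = -1.43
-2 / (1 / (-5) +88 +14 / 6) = -15 / 676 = -0.02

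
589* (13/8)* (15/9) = 38285/24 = 1595.21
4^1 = 4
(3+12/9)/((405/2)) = 26/1215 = 0.02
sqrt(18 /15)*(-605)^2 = 73205*sqrt(30) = 400960.30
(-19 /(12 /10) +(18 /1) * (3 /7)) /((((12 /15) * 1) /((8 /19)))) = -1705 /399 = -4.27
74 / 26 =37 / 13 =2.85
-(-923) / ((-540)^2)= 923 / 291600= 0.00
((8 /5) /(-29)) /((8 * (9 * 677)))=-1 /883485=-0.00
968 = 968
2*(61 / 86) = 61 / 43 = 1.42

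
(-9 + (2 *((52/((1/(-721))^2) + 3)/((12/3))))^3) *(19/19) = 19752486052888867990303/8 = 2469060756611108498787.88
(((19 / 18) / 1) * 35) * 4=1330 / 9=147.78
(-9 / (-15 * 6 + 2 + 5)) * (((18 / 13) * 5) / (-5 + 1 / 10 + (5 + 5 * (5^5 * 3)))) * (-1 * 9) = -72900 / 505782329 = -0.00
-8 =-8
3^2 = 9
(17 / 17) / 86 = 1 / 86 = 0.01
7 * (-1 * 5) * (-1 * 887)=31045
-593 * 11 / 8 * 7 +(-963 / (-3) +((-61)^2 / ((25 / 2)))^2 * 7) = 3074535259 / 5000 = 614907.05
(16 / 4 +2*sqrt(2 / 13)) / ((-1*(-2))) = 2.39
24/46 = 12/23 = 0.52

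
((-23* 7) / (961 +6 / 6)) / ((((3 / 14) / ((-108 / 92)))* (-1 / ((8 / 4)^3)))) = -7.33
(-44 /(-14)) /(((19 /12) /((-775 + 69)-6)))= -187968 /133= -1413.29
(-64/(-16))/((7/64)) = 256/7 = 36.57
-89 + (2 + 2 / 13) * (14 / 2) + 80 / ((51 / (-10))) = -59411 / 663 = -89.61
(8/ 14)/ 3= 4/ 21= 0.19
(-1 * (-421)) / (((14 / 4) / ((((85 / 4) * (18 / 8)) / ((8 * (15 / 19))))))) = 407949 / 448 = 910.60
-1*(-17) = 17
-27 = -27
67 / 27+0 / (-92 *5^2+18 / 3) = 67 / 27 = 2.48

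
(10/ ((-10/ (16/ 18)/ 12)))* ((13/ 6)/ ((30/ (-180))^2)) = -832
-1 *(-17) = 17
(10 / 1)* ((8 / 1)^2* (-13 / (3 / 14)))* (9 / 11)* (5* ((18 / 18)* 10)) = -17472000 / 11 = -1588363.64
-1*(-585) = 585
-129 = -129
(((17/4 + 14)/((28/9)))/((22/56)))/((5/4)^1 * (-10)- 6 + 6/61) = -40077/49390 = -0.81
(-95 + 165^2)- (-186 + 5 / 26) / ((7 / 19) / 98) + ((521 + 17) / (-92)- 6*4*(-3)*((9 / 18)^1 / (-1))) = 45754773 / 598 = 76513.00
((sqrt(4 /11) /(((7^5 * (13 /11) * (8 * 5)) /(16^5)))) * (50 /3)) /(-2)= -1310720 * sqrt(11) /655473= -6.63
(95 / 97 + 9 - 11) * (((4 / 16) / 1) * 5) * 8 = -990 / 97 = -10.21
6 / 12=1 / 2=0.50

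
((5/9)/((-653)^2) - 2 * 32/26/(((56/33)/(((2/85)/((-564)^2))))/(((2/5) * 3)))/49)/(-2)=-10444444442/16065379546254675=-0.00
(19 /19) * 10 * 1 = 10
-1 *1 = -1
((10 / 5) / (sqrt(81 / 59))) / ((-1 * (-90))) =sqrt(59) / 405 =0.02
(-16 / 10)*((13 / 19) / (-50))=52 / 2375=0.02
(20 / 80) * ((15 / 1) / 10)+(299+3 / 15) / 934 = 12989 / 18680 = 0.70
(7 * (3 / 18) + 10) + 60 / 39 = 991 / 78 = 12.71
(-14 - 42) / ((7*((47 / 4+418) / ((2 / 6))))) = -32 / 5157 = -0.01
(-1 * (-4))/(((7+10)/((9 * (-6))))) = -216/17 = -12.71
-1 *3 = -3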